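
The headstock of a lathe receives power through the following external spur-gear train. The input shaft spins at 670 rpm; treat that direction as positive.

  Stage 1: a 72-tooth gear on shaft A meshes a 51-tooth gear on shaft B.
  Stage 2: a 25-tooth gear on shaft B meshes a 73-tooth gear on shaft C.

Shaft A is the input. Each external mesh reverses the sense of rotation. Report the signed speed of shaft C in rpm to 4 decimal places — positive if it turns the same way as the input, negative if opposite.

+323.9323 rpm (same as input, |ω| = 323.9323 rpm)

Stage 1 [72T→51T]: ω = 670.0000×72/51 = 945.8824 rpm, dir flips to −; running = −945.8824
Stage 2 [25T→73T]: ω = 945.8824×25/73 = 323.9323 rpm, dir flips to +; running = +323.9323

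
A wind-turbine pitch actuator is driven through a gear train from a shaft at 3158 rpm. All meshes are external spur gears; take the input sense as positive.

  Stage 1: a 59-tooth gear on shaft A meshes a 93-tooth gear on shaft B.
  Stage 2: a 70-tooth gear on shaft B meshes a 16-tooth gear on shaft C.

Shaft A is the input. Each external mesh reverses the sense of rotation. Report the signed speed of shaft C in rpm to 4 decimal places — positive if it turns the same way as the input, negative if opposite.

+8765.1478 rpm (same as input, |ω| = 8765.1478 rpm)

Stage 1 [59T→93T]: ω = 3158.0000×59/93 = 2003.4624 rpm, dir flips to −; running = −2003.4624
Stage 2 [70T→16T]: ω = 2003.4624×70/16 = 8765.1478 rpm, dir flips to +; running = +8765.1478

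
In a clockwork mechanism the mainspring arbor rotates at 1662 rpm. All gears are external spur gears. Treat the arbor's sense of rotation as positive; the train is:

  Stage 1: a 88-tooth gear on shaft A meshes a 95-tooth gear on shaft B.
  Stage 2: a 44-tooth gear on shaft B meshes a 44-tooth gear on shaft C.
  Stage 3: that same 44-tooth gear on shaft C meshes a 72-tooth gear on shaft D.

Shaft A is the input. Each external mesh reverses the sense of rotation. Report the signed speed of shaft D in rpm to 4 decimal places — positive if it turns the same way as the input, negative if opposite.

-940.8281 rpm (opposite to input, |ω| = 940.8281 rpm)

Stage 1 [88T→95T]: ω = 1662.0000×88/95 = 1539.5368 rpm, dir flips to −; running = −1539.5368
Stage 2 [44T→44T]: ω = 1539.5368×44/44 = 1539.5368 rpm, dir flips to +; running = +1539.5368
Stage 3 [44T→72T]: ω = 1539.5368×44/72 = 940.8281 rpm, dir flips to −; running = −940.8281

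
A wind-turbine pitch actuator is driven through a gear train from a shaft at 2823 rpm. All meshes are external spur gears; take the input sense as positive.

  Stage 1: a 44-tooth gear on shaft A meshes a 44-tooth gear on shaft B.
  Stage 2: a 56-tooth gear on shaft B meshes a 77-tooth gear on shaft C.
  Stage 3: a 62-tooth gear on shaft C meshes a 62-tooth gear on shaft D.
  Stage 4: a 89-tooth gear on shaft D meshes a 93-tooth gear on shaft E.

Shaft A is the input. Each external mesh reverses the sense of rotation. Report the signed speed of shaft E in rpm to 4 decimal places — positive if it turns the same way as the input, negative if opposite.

+1964.7859 rpm (same as input, |ω| = 1964.7859 rpm)

Stage 1 [44T→44T]: ω = 2823.0000×44/44 = 2823.0000 rpm, dir flips to −; running = −2823.0000
Stage 2 [56T→77T]: ω = 2823.0000×56/77 = 2053.0909 rpm, dir flips to +; running = +2053.0909
Stage 3 [62T→62T]: ω = 2053.0909×62/62 = 2053.0909 rpm, dir flips to −; running = −2053.0909
Stage 4 [89T→93T]: ω = 2053.0909×89/93 = 1964.7859 rpm, dir flips to +; running = +1964.7859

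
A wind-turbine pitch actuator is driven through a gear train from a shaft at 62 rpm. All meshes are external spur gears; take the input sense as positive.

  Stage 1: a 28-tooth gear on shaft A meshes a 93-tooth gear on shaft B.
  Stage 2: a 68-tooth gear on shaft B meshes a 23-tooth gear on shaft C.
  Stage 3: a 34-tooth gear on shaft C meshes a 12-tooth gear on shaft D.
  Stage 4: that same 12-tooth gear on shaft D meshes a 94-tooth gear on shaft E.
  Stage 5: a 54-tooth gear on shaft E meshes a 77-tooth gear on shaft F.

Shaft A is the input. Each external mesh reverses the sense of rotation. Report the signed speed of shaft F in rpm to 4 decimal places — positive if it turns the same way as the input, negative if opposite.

-13.9992 rpm (opposite to input, |ω| = 13.9992 rpm)

Stage 1 [28T→93T]: ω = 62.0000×28/93 = 18.6667 rpm, dir flips to −; running = −18.6667
Stage 2 [68T→23T]: ω = 18.6667×68/23 = 55.1884 rpm, dir flips to +; running = +55.1884
Stage 3 [34T→12T]: ω = 55.1884×34/12 = 156.3671 rpm, dir flips to −; running = −156.3671
Stage 4 [12T→94T]: ω = 156.3671×12/94 = 19.9618 rpm, dir flips to +; running = +19.9618
Stage 5 [54T→77T]: ω = 19.9618×54/77 = 13.9992 rpm, dir flips to −; running = −13.9992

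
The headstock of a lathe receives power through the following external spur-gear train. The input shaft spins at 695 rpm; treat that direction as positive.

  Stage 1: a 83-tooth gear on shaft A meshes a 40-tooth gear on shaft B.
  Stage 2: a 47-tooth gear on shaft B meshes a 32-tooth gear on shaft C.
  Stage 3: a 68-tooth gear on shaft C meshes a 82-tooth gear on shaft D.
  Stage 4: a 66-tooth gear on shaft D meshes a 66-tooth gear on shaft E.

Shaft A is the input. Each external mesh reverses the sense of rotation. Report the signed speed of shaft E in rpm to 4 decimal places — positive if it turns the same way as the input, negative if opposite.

Stage 1 [83T→40T]: ω = 695.0000×83/40 = 1442.1250 rpm, dir flips to −; running = −1442.1250
Stage 2 [47T→32T]: ω = 1442.1250×47/32 = 2118.1211 rpm, dir flips to +; running = +2118.1211
Stage 3 [68T→82T]: ω = 2118.1211×68/82 = 1756.4907 rpm, dir flips to −; running = −1756.4907
Stage 4 [66T→66T]: ω = 1756.4907×66/66 = 1756.4907 rpm, dir flips to +; running = +1756.4907

+1756.4907 rpm (same as input, |ω| = 1756.4907 rpm)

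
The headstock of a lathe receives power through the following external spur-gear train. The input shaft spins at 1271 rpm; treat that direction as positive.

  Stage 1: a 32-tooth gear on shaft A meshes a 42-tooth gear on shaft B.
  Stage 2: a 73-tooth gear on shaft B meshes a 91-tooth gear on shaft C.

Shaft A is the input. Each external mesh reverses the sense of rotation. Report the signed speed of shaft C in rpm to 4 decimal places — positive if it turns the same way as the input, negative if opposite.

Stage 1 [32T→42T]: ω = 1271.0000×32/42 = 968.3810 rpm, dir flips to −; running = −968.3810
Stage 2 [73T→91T]: ω = 968.3810×73/91 = 776.8331 rpm, dir flips to +; running = +776.8331

+776.8331 rpm (same as input, |ω| = 776.8331 rpm)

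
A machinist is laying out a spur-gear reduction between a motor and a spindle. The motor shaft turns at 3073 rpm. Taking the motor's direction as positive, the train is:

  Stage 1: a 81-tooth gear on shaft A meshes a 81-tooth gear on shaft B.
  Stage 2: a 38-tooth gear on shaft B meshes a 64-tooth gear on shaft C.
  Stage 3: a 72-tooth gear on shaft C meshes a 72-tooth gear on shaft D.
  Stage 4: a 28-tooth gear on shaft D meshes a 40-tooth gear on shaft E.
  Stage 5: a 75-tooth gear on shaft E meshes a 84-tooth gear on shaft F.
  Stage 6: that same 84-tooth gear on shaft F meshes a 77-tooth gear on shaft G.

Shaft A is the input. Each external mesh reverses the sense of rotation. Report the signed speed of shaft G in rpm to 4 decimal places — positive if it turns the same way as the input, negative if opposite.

+1244.0412 rpm (same as input, |ω| = 1244.0412 rpm)

Stage 1 [81T→81T]: ω = 3073.0000×81/81 = 3073.0000 rpm, dir flips to −; running = −3073.0000
Stage 2 [38T→64T]: ω = 3073.0000×38/64 = 1824.5938 rpm, dir flips to +; running = +1824.5938
Stage 3 [72T→72T]: ω = 1824.5938×72/72 = 1824.5938 rpm, dir flips to −; running = −1824.5938
Stage 4 [28T→40T]: ω = 1824.5938×28/40 = 1277.2156 rpm, dir flips to +; running = +1277.2156
Stage 5 [75T→84T]: ω = 1277.2156×75/84 = 1140.3711 rpm, dir flips to −; running = −1140.3711
Stage 6 [84T→77T]: ω = 1140.3711×84/77 = 1244.0412 rpm, dir flips to +; running = +1244.0412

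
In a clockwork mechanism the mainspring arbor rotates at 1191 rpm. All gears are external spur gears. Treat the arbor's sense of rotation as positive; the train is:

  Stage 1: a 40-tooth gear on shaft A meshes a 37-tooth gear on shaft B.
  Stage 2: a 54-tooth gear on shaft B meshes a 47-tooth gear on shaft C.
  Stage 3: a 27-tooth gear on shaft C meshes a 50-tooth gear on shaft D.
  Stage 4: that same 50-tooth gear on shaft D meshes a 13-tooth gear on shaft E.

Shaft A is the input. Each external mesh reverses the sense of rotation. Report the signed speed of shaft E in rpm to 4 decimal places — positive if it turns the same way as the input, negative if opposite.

+3072.4607 rpm (same as input, |ω| = 3072.4607 rpm)

Stage 1 [40T→37T]: ω = 1191.0000×40/37 = 1287.5676 rpm, dir flips to −; running = −1287.5676
Stage 2 [54T→47T]: ω = 1287.5676×54/47 = 1479.3329 rpm, dir flips to +; running = +1479.3329
Stage 3 [27T→50T]: ω = 1479.3329×27/50 = 798.8398 rpm, dir flips to −; running = −798.8398
Stage 4 [50T→13T]: ω = 798.8398×50/13 = 3072.4607 rpm, dir flips to +; running = +3072.4607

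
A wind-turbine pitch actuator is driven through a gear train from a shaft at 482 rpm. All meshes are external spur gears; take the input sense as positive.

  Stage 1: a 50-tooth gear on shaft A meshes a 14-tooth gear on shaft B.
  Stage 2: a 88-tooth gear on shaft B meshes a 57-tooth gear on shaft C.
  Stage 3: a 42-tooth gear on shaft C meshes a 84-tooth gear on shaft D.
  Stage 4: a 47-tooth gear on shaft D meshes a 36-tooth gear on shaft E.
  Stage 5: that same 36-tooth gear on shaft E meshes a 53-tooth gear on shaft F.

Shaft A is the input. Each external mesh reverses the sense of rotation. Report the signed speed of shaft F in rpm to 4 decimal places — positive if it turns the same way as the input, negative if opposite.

Stage 1 [50T→14T]: ω = 482.0000×50/14 = 1721.4286 rpm, dir flips to −; running = −1721.4286
Stage 2 [88T→57T]: ω = 1721.4286×88/57 = 2657.6441 rpm, dir flips to +; running = +2657.6441
Stage 3 [42T→84T]: ω = 2657.6441×42/84 = 1328.8221 rpm, dir flips to −; running = −1328.8221
Stage 4 [47T→36T]: ω = 1328.8221×47/36 = 1734.8510 rpm, dir flips to +; running = +1734.8510
Stage 5 [36T→53T]: ω = 1734.8510×36/53 = 1178.3894 rpm, dir flips to −; running = −1178.3894

-1178.3894 rpm (opposite to input, |ω| = 1178.3894 rpm)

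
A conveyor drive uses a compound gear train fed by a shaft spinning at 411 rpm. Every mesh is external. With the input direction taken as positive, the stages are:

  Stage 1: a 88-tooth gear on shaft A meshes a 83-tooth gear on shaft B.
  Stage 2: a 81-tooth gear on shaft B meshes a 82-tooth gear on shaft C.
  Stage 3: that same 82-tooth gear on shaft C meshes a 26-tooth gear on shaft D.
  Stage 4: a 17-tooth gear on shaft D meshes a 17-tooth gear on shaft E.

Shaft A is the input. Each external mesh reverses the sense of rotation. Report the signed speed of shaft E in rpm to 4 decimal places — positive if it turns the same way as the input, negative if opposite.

+1357.5570 rpm (same as input, |ω| = 1357.5570 rpm)

Stage 1 [88T→83T]: ω = 411.0000×88/83 = 435.7590 rpm, dir flips to −; running = −435.7590
Stage 2 [81T→82T]: ω = 435.7590×81/82 = 430.4449 rpm, dir flips to +; running = +430.4449
Stage 3 [82T→26T]: ω = 430.4449×82/26 = 1357.5570 rpm, dir flips to −; running = −1357.5570
Stage 4 [17T→17T]: ω = 1357.5570×17/17 = 1357.5570 rpm, dir flips to +; running = +1357.5570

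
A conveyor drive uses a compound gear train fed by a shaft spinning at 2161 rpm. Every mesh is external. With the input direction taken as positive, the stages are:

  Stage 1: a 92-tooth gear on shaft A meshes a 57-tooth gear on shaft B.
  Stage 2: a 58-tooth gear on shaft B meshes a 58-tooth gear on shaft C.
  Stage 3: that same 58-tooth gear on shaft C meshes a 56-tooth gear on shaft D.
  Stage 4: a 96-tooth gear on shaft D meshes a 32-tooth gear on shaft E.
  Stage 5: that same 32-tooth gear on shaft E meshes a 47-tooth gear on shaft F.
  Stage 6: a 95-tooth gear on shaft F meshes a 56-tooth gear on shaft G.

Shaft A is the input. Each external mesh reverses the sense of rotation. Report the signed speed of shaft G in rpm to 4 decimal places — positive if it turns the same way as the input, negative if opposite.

+12517.4729 rpm (same as input, |ω| = 12517.4729 rpm)

Stage 1 [92T→57T]: ω = 2161.0000×92/57 = 3487.9298 rpm, dir flips to −; running = −3487.9298
Stage 2 [58T→58T]: ω = 3487.9298×58/58 = 3487.9298 rpm, dir flips to +; running = +3487.9298
Stage 3 [58T→56T]: ω = 3487.9298×58/56 = 3612.4987 rpm, dir flips to −; running = −3612.4987
Stage 4 [96T→32T]: ω = 3612.4987×96/32 = 10837.4962 rpm, dir flips to +; running = +10837.4962
Stage 5 [32T→47T]: ω = 10837.4962×32/47 = 7378.7208 rpm, dir flips to −; running = −7378.7208
Stage 6 [95T→56T]: ω = 7378.7208×95/56 = 12517.4729 rpm, dir flips to +; running = +12517.4729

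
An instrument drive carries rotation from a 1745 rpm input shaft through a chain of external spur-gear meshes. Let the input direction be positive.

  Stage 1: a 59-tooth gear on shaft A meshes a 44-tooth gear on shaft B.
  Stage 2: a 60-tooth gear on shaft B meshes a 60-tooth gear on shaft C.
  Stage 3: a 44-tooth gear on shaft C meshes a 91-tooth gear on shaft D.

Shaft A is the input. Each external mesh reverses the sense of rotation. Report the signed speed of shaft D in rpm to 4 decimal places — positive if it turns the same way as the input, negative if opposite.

Stage 1 [59T→44T]: ω = 1745.0000×59/44 = 2339.8864 rpm, dir flips to −; running = −2339.8864
Stage 2 [60T→60T]: ω = 2339.8864×60/60 = 2339.8864 rpm, dir flips to +; running = +2339.8864
Stage 3 [44T→91T]: ω = 2339.8864×44/91 = 1131.3736 rpm, dir flips to −; running = −1131.3736

-1131.3736 rpm (opposite to input, |ω| = 1131.3736 rpm)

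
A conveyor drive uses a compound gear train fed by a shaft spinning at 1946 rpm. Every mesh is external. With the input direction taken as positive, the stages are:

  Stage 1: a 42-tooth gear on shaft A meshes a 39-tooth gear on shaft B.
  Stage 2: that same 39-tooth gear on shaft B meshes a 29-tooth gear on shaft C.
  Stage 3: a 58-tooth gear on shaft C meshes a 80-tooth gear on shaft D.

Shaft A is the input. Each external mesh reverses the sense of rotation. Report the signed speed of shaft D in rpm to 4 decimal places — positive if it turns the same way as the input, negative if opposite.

Stage 1 [42T→39T]: ω = 1946.0000×42/39 = 2095.6923 rpm, dir flips to −; running = −2095.6923
Stage 2 [39T→29T]: ω = 2095.6923×39/29 = 2818.3448 rpm, dir flips to +; running = +2818.3448
Stage 3 [58T→80T]: ω = 2818.3448×58/80 = 2043.3000 rpm, dir flips to −; running = −2043.3000

-2043.3000 rpm (opposite to input, |ω| = 2043.3000 rpm)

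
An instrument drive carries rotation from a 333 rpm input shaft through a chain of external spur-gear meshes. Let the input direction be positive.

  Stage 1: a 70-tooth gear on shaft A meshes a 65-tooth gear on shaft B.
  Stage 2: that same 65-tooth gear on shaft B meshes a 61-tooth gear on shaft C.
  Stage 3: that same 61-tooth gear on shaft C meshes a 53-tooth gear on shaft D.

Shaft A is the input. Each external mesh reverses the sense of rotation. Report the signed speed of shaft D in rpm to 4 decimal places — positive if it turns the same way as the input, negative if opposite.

Stage 1 [70T→65T]: ω = 333.0000×70/65 = 358.6154 rpm, dir flips to −; running = −358.6154
Stage 2 [65T→61T]: ω = 358.6154×65/61 = 382.1311 rpm, dir flips to +; running = +382.1311
Stage 3 [61T→53T]: ω = 382.1311×61/53 = 439.8113 rpm, dir flips to −; running = −439.8113

-439.8113 rpm (opposite to input, |ω| = 439.8113 rpm)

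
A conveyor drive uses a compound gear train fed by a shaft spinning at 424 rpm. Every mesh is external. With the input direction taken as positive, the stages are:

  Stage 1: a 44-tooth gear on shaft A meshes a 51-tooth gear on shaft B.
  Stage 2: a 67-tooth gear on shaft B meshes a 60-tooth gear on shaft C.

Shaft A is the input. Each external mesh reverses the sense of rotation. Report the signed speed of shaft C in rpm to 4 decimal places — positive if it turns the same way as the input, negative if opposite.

+408.4810 rpm (same as input, |ω| = 408.4810 rpm)

Stage 1 [44T→51T]: ω = 424.0000×44/51 = 365.8039 rpm, dir flips to −; running = −365.8039
Stage 2 [67T→60T]: ω = 365.8039×67/60 = 408.4810 rpm, dir flips to +; running = +408.4810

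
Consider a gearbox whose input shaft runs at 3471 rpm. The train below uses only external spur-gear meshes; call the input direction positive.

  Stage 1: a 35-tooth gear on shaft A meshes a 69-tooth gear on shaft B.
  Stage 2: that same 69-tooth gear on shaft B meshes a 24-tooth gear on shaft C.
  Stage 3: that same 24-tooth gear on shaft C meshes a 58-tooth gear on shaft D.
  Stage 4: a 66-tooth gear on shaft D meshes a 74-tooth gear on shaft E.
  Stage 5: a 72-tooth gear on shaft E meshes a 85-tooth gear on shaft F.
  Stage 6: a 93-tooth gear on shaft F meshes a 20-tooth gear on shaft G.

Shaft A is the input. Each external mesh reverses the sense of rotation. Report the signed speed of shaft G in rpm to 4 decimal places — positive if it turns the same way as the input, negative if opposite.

+7358.2308 rpm (same as input, |ω| = 7358.2308 rpm)

Stage 1 [35T→69T]: ω = 3471.0000×35/69 = 1760.6522 rpm, dir flips to −; running = −1760.6522
Stage 2 [69T→24T]: ω = 1760.6522×69/24 = 5061.8750 rpm, dir flips to +; running = +5061.8750
Stage 3 [24T→58T]: ω = 5061.8750×24/58 = 2094.5690 rpm, dir flips to −; running = −2094.5690
Stage 4 [66T→74T]: ω = 2094.5690×66/74 = 1868.1291 rpm, dir flips to +; running = +1868.1291
Stage 5 [72T→85T]: ω = 1868.1291×72/85 = 1582.4152 rpm, dir flips to −; running = −1582.4152
Stage 6 [93T→20T]: ω = 1582.4152×93/20 = 7358.2308 rpm, dir flips to +; running = +7358.2308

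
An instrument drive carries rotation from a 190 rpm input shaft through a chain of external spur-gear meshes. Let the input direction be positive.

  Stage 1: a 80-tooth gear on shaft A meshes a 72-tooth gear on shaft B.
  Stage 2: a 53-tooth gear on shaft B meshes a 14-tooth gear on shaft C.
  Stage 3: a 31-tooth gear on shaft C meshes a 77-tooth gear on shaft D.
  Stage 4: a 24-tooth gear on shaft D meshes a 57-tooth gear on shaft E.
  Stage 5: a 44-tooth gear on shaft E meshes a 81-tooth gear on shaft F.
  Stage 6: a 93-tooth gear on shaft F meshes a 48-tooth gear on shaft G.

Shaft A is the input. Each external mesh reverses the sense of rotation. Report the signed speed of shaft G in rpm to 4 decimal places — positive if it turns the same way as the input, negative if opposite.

+142.5856 rpm (same as input, |ω| = 142.5856 rpm)

Stage 1 [80T→72T]: ω = 190.0000×80/72 = 211.1111 rpm, dir flips to −; running = −211.1111
Stage 2 [53T→14T]: ω = 211.1111×53/14 = 799.2063 rpm, dir flips to +; running = +799.2063
Stage 3 [31T→77T]: ω = 799.2063×31/77 = 321.7584 rpm, dir flips to −; running = −321.7584
Stage 4 [24T→57T]: ω = 321.7584×24/57 = 135.4772 rpm, dir flips to +; running = +135.4772
Stage 5 [44T→81T]: ω = 135.4772×44/81 = 73.5926 rpm, dir flips to −; running = −73.5926
Stage 6 [93T→48T]: ω = 73.5926×93/48 = 142.5856 rpm, dir flips to +; running = +142.5856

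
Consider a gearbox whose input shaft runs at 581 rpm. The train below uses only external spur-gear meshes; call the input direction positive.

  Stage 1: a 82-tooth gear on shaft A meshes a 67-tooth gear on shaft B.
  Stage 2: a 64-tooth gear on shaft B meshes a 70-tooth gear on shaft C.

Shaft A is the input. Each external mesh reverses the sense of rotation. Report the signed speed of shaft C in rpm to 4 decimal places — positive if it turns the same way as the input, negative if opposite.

Stage 1 [82T→67T]: ω = 581.0000×82/67 = 711.0746 rpm, dir flips to −; running = −711.0746
Stage 2 [64T→70T]: ω = 711.0746×64/70 = 650.1254 rpm, dir flips to +; running = +650.1254

+650.1254 rpm (same as input, |ω| = 650.1254 rpm)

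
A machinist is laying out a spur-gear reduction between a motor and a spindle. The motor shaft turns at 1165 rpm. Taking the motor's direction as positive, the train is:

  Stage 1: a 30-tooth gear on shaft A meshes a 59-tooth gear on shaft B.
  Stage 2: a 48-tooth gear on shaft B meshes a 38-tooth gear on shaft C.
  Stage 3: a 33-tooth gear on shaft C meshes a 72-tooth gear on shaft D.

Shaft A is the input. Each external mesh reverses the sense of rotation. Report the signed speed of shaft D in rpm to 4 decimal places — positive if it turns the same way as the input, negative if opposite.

-342.9527 rpm (opposite to input, |ω| = 342.9527 rpm)

Stage 1 [30T→59T]: ω = 1165.0000×30/59 = 592.3729 rpm, dir flips to −; running = −592.3729
Stage 2 [48T→38T]: ω = 592.3729×48/38 = 748.2605 rpm, dir flips to +; running = +748.2605
Stage 3 [33T→72T]: ω = 748.2605×33/72 = 342.9527 rpm, dir flips to −; running = −342.9527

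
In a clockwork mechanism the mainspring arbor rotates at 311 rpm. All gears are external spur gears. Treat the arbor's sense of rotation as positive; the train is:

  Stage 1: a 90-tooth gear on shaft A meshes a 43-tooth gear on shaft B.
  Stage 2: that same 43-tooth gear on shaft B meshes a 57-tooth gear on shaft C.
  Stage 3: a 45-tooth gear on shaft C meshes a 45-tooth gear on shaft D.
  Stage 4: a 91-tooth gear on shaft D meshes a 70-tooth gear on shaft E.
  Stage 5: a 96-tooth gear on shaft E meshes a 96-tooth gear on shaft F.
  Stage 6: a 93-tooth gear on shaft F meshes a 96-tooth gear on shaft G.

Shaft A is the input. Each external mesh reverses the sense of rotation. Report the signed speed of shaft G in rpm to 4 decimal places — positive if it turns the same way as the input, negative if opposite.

+618.4194 rpm (same as input, |ω| = 618.4194 rpm)

Stage 1 [90T→43T]: ω = 311.0000×90/43 = 650.9302 rpm, dir flips to −; running = −650.9302
Stage 2 [43T→57T]: ω = 650.9302×43/57 = 491.0526 rpm, dir flips to +; running = +491.0526
Stage 3 [45T→45T]: ω = 491.0526×45/45 = 491.0526 rpm, dir flips to −; running = −491.0526
Stage 4 [91T→70T]: ω = 491.0526×91/70 = 638.3684 rpm, dir flips to +; running = +638.3684
Stage 5 [96T→96T]: ω = 638.3684×96/96 = 638.3684 rpm, dir flips to −; running = −638.3684
Stage 6 [93T→96T]: ω = 638.3684×93/96 = 618.4194 rpm, dir flips to +; running = +618.4194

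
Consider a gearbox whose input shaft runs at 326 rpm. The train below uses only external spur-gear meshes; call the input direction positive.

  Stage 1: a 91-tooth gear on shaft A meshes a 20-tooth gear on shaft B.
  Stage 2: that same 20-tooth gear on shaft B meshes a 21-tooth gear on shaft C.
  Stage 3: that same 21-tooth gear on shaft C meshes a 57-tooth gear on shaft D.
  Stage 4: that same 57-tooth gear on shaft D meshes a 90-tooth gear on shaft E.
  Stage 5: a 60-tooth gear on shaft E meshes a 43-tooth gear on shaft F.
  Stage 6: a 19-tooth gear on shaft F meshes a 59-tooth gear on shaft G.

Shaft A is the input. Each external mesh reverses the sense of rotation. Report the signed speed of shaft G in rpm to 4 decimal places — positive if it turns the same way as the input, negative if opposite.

Stage 1 [91T→20T]: ω = 326.0000×91/20 = 1483.3000 rpm, dir flips to −; running = −1483.3000
Stage 2 [20T→21T]: ω = 1483.3000×20/21 = 1412.6667 rpm, dir flips to +; running = +1412.6667
Stage 3 [21T→57T]: ω = 1412.6667×21/57 = 520.4561 rpm, dir flips to −; running = −520.4561
Stage 4 [57T→90T]: ω = 520.4561×57/90 = 329.6222 rpm, dir flips to +; running = +329.6222
Stage 5 [60T→43T]: ω = 329.6222×60/43 = 459.9380 rpm, dir flips to −; running = −459.9380
Stage 6 [19T→59T]: ω = 459.9380×19/59 = 148.1156 rpm, dir flips to +; running = +148.1156

+148.1156 rpm (same as input, |ω| = 148.1156 rpm)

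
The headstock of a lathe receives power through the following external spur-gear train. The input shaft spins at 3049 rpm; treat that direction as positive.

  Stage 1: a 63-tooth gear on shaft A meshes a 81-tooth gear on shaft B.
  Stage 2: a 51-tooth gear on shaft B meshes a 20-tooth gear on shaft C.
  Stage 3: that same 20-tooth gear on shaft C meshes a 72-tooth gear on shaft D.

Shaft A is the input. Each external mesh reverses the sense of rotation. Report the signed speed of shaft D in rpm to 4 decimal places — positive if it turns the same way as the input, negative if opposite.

Stage 1 [63T→81T]: ω = 3049.0000×63/81 = 2371.4444 rpm, dir flips to −; running = −2371.4444
Stage 2 [51T→20T]: ω = 2371.4444×51/20 = 6047.1833 rpm, dir flips to +; running = +6047.1833
Stage 3 [20T→72T]: ω = 6047.1833×20/72 = 1679.7731 rpm, dir flips to −; running = −1679.7731

-1679.7731 rpm (opposite to input, |ω| = 1679.7731 rpm)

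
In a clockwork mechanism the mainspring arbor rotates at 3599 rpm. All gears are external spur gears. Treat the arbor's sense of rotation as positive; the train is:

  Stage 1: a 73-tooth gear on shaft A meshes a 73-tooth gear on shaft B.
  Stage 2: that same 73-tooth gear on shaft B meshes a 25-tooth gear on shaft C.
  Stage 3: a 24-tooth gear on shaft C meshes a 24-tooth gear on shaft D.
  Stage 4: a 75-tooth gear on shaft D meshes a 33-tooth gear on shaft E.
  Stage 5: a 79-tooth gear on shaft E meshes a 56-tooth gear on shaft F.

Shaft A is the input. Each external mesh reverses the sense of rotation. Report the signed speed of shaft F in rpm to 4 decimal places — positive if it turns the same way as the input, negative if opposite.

Stage 1 [73T→73T]: ω = 3599.0000×73/73 = 3599.0000 rpm, dir flips to −; running = −3599.0000
Stage 2 [73T→25T]: ω = 3599.0000×73/25 = 10509.0800 rpm, dir flips to +; running = +10509.0800
Stage 3 [24T→24T]: ω = 10509.0800×24/24 = 10509.0800 rpm, dir flips to −; running = −10509.0800
Stage 4 [75T→33T]: ω = 10509.0800×75/33 = 23884.2727 rpm, dir flips to +; running = +23884.2727
Stage 5 [79T→56T]: ω = 23884.2727×79/56 = 33693.8847 rpm, dir flips to −; running = −33693.8847

-33693.8847 rpm (opposite to input, |ω| = 33693.8847 rpm)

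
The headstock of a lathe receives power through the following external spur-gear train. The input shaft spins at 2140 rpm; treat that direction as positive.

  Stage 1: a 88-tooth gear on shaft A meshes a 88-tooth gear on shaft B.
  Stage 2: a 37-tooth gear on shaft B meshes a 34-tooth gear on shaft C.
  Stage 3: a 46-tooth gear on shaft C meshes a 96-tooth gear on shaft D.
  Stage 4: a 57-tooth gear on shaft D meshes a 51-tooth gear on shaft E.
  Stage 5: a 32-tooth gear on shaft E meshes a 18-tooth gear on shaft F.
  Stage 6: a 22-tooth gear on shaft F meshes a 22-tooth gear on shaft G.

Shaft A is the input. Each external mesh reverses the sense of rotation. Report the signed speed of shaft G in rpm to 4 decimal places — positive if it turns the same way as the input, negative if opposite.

+2217.2024 rpm (same as input, |ω| = 2217.2024 rpm)

Stage 1 [88T→88T]: ω = 2140.0000×88/88 = 2140.0000 rpm, dir flips to −; running = −2140.0000
Stage 2 [37T→34T]: ω = 2140.0000×37/34 = 2328.8235 rpm, dir flips to +; running = +2328.8235
Stage 3 [46T→96T]: ω = 2328.8235×46/96 = 1115.8946 rpm, dir flips to −; running = −1115.8946
Stage 4 [57T→51T]: ω = 1115.8946×57/51 = 1247.1763 rpm, dir flips to +; running = +1247.1763
Stage 5 [32T→18T]: ω = 1247.1763×32/18 = 2217.2024 rpm, dir flips to −; running = −2217.2024
Stage 6 [22T→22T]: ω = 2217.2024×22/22 = 2217.2024 rpm, dir flips to +; running = +2217.2024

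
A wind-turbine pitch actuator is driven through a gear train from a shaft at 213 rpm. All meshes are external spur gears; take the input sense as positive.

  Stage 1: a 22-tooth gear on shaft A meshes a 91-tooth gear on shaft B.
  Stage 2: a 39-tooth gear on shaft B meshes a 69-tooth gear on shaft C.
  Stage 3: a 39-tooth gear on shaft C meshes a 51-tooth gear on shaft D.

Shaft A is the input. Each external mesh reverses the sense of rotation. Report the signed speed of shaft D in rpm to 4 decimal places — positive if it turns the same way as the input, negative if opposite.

-22.2572 rpm (opposite to input, |ω| = 22.2572 rpm)

Stage 1 [22T→91T]: ω = 213.0000×22/91 = 51.4945 rpm, dir flips to −; running = −51.4945
Stage 2 [39T→69T]: ω = 51.4945×39/69 = 29.1056 rpm, dir flips to +; running = +29.1056
Stage 3 [39T→51T]: ω = 29.1056×39/51 = 22.2572 rpm, dir flips to −; running = −22.2572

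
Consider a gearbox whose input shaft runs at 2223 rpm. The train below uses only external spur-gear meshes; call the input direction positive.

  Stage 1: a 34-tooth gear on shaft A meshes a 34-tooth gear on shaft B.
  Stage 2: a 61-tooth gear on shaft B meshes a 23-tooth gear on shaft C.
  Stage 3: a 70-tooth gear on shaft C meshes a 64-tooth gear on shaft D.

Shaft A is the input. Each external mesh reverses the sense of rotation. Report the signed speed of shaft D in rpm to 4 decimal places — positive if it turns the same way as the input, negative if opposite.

-6448.5122 rpm (opposite to input, |ω| = 6448.5122 rpm)

Stage 1 [34T→34T]: ω = 2223.0000×34/34 = 2223.0000 rpm, dir flips to −; running = −2223.0000
Stage 2 [61T→23T]: ω = 2223.0000×61/23 = 5895.7826 rpm, dir flips to +; running = +5895.7826
Stage 3 [70T→64T]: ω = 5895.7826×70/64 = 6448.5122 rpm, dir flips to −; running = −6448.5122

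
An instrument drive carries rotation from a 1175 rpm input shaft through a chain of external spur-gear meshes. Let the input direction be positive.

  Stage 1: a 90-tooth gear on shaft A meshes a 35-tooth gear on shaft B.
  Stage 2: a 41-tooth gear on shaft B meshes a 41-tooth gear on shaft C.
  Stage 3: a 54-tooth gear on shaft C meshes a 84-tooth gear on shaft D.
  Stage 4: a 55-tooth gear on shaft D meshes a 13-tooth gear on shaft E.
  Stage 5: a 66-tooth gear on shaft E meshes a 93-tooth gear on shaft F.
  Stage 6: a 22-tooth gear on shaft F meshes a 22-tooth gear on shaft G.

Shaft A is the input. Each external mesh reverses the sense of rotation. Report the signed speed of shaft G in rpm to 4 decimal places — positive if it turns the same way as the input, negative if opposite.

+5831.8605 rpm (same as input, |ω| = 5831.8605 rpm)

Stage 1 [90T→35T]: ω = 1175.0000×90/35 = 3021.4286 rpm, dir flips to −; running = −3021.4286
Stage 2 [41T→41T]: ω = 3021.4286×41/41 = 3021.4286 rpm, dir flips to +; running = +3021.4286
Stage 3 [54T→84T]: ω = 3021.4286×54/84 = 1942.3469 rpm, dir flips to −; running = −1942.3469
Stage 4 [55T→13T]: ω = 1942.3469×55/13 = 8217.6217 rpm, dir flips to +; running = +8217.6217
Stage 5 [66T→93T]: ω = 8217.6217×66/93 = 5831.8605 rpm, dir flips to −; running = −5831.8605
Stage 6 [22T→22T]: ω = 5831.8605×22/22 = 5831.8605 rpm, dir flips to +; running = +5831.8605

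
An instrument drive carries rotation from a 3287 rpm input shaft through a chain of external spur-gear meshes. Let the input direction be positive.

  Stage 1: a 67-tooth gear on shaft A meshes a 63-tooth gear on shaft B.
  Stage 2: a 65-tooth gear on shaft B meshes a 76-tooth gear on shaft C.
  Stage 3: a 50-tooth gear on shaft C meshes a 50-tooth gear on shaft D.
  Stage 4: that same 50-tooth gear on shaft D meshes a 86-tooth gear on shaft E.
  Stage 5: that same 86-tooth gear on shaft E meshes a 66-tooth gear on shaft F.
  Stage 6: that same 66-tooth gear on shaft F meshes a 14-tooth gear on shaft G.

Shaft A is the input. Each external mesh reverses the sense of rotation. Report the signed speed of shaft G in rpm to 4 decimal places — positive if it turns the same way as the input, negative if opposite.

+10677.6502 rpm (same as input, |ω| = 10677.6502 rpm)

Stage 1 [67T→63T]: ω = 3287.0000×67/63 = 3495.6984 rpm, dir flips to −; running = −3495.6984
Stage 2 [65T→76T]: ω = 3495.6984×65/76 = 2989.7421 rpm, dir flips to +; running = +2989.7421
Stage 3 [50T→50T]: ω = 2989.7421×50/50 = 2989.7421 rpm, dir flips to −; running = −2989.7421
Stage 4 [50T→86T]: ω = 2989.7421×50/86 = 1738.2221 rpm, dir flips to +; running = +1738.2221
Stage 5 [86T→66T]: ω = 1738.2221×86/66 = 2264.9561 rpm, dir flips to −; running = −2264.9561
Stage 6 [66T→14T]: ω = 2264.9561×66/14 = 10677.6502 rpm, dir flips to +; running = +10677.6502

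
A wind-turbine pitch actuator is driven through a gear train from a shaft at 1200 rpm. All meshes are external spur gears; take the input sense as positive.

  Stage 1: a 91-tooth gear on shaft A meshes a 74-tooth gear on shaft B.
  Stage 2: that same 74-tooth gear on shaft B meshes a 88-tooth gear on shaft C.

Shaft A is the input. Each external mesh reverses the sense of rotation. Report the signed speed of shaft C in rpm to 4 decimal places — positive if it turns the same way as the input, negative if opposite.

Stage 1 [91T→74T]: ω = 1200.0000×91/74 = 1475.6757 rpm, dir flips to −; running = −1475.6757
Stage 2 [74T→88T]: ω = 1475.6757×74/88 = 1240.9091 rpm, dir flips to +; running = +1240.9091

+1240.9091 rpm (same as input, |ω| = 1240.9091 rpm)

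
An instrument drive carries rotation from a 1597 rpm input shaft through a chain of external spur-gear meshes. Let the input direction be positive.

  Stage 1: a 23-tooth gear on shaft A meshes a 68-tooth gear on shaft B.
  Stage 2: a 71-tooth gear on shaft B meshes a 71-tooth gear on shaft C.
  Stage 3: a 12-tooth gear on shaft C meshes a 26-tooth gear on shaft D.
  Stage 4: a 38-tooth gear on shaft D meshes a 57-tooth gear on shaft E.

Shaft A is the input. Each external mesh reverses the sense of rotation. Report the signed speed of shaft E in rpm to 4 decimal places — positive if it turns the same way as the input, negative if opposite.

Stage 1 [23T→68T]: ω = 1597.0000×23/68 = 540.1618 rpm, dir flips to −; running = −540.1618
Stage 2 [71T→71T]: ω = 540.1618×71/71 = 540.1618 rpm, dir flips to +; running = +540.1618
Stage 3 [12T→26T]: ω = 540.1618×12/26 = 249.3054 rpm, dir flips to −; running = −249.3054
Stage 4 [38T→57T]: ω = 249.3054×38/57 = 166.2036 rpm, dir flips to +; running = +166.2036

+166.2036 rpm (same as input, |ω| = 166.2036 rpm)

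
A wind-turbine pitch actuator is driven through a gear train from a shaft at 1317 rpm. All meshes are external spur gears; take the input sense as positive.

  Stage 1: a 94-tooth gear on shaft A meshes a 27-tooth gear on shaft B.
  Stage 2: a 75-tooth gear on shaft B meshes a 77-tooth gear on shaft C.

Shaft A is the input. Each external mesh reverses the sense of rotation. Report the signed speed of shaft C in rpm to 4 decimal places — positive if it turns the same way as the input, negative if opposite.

+4466.0173 rpm (same as input, |ω| = 4466.0173 rpm)

Stage 1 [94T→27T]: ω = 1317.0000×94/27 = 4585.1111 rpm, dir flips to −; running = −4585.1111
Stage 2 [75T→77T]: ω = 4585.1111×75/77 = 4466.0173 rpm, dir flips to +; running = +4466.0173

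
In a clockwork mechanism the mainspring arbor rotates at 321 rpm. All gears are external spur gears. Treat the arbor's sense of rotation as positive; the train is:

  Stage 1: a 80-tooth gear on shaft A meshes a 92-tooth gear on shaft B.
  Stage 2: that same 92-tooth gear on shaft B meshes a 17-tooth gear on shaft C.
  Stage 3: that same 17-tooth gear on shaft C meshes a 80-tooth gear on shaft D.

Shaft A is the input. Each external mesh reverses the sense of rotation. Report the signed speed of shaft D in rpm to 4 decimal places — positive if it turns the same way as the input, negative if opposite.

-321.0000 rpm (opposite to input, |ω| = 321.0000 rpm)

Stage 1 [80T→92T]: ω = 321.0000×80/92 = 279.1304 rpm, dir flips to −; running = −279.1304
Stage 2 [92T→17T]: ω = 279.1304×92/17 = 1510.5882 rpm, dir flips to +; running = +1510.5882
Stage 3 [17T→80T]: ω = 1510.5882×17/80 = 321.0000 rpm, dir flips to −; running = −321.0000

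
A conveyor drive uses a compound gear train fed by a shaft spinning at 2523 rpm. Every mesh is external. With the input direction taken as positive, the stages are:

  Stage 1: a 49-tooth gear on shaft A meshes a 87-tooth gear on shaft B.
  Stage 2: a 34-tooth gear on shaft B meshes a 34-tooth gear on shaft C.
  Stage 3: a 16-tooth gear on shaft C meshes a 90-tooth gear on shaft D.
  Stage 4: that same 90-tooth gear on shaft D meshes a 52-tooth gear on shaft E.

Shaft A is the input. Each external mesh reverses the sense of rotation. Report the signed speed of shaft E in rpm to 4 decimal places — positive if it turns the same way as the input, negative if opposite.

+437.2308 rpm (same as input, |ω| = 437.2308 rpm)

Stage 1 [49T→87T]: ω = 2523.0000×49/87 = 1421.0000 rpm, dir flips to −; running = −1421.0000
Stage 2 [34T→34T]: ω = 1421.0000×34/34 = 1421.0000 rpm, dir flips to +; running = +1421.0000
Stage 3 [16T→90T]: ω = 1421.0000×16/90 = 252.6222 rpm, dir flips to −; running = −252.6222
Stage 4 [90T→52T]: ω = 252.6222×90/52 = 437.2308 rpm, dir flips to +; running = +437.2308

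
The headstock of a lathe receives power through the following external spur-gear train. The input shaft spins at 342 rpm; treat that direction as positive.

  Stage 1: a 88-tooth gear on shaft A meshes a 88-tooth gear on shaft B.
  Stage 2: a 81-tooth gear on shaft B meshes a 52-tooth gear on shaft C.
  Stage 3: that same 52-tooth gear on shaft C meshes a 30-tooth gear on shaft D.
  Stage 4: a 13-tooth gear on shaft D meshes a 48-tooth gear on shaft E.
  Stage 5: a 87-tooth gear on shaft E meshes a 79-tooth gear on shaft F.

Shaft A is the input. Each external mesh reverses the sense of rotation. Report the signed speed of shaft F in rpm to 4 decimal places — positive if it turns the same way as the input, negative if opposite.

-275.4128 rpm (opposite to input, |ω| = 275.4128 rpm)

Stage 1 [88T→88T]: ω = 342.0000×88/88 = 342.0000 rpm, dir flips to −; running = −342.0000
Stage 2 [81T→52T]: ω = 342.0000×81/52 = 532.7308 rpm, dir flips to +; running = +532.7308
Stage 3 [52T→30T]: ω = 532.7308×52/30 = 923.4000 rpm, dir flips to −; running = −923.4000
Stage 4 [13T→48T]: ω = 923.4000×13/48 = 250.0875 rpm, dir flips to +; running = +250.0875
Stage 5 [87T→79T]: ω = 250.0875×87/79 = 275.4128 rpm, dir flips to −; running = −275.4128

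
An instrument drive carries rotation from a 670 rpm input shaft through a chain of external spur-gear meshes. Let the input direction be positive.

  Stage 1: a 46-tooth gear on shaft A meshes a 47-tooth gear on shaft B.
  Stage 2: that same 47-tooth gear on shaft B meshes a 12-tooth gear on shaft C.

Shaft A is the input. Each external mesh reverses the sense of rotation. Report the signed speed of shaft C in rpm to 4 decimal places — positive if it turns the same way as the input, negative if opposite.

Stage 1 [46T→47T]: ω = 670.0000×46/47 = 655.7447 rpm, dir flips to −; running = −655.7447
Stage 2 [47T→12T]: ω = 655.7447×47/12 = 2568.3333 rpm, dir flips to +; running = +2568.3333

+2568.3333 rpm (same as input, |ω| = 2568.3333 rpm)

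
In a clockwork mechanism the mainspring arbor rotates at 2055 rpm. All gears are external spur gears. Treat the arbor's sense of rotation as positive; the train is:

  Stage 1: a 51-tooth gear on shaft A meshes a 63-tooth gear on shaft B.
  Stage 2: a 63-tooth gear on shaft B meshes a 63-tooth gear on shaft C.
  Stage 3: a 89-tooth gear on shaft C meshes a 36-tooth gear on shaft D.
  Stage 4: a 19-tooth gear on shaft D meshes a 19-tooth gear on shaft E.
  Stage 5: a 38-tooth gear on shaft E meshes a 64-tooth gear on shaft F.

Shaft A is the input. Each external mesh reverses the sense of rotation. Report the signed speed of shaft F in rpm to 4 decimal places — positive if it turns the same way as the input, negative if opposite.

-2441.9265 rpm (opposite to input, |ω| = 2441.9265 rpm)

Stage 1 [51T→63T]: ω = 2055.0000×51/63 = 1663.5714 rpm, dir flips to −; running = −1663.5714
Stage 2 [63T→63T]: ω = 1663.5714×63/63 = 1663.5714 rpm, dir flips to +; running = +1663.5714
Stage 3 [89T→36T]: ω = 1663.5714×89/36 = 4112.7183 rpm, dir flips to −; running = −4112.7183
Stage 4 [19T→19T]: ω = 4112.7183×19/19 = 4112.7183 rpm, dir flips to +; running = +4112.7183
Stage 5 [38T→64T]: ω = 4112.7183×38/64 = 2441.9265 rpm, dir flips to −; running = −2441.9265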